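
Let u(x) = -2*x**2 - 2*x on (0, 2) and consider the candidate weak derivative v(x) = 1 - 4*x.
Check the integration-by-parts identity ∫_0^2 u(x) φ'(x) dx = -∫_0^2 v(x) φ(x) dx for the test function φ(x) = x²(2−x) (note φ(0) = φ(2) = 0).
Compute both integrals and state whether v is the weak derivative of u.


LHS = 136/15, RHS = 76/15. No, v is not the weak derivative of u.

u(x) = -2*x**2 - 2*x, classical derivative u'(x) = -4*x - 2.
φ(x) = x²(2−x), so φ'(x) = x*(4 - 3*x).
Note φ(0) = φ(2) = 0, so the boundary term u·φ vanishes.
LHS = ∫_0^2 u(x) φ'(x) dx = ∫_0^2 (6*x^4 - 2*x^3 - 8*x^2) dx. Term by term:
  ∫_0^2 6*x^4 dx = 192/5;  ∫_0^2 -2*x^3 dx = -8;  ∫_0^2 -8*x^2 dx = -64/3.
Sum: 192/5 − 8 − 64/3 = 136/15.
So LHS = 136/15.
∫_0^2 v(x) φ(x) dx = ∫_0^2 (4*x^4 - 9*x^3 + 2*x^2) dx. Term by term:
  ∫_0^2 4*x^4 dx = 128/5;  ∫_0^2 -9*x^3 dx = -36;  ∫_0^2 2*x^2 dx = 16/3.
Sum: 128/5 − 36 + 16/3 = -76/15.
So RHS = -∫_0^2 v(x) φ(x) dx = 76/15.
LHS − RHS = 4 ≠ 0, so the identity fails.
(For a valid weak derivative the identity must hold for EVERY test function, in particular this one. The failure shows v is NOT the weak derivative of u.)
Correct weak derivative would be u'(x) = -4*x - 2.


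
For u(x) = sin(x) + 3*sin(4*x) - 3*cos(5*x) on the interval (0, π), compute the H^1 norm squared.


||u||_{H^1(0,π)}^2 = 416 + 389*π/2

u'(x) = 15*sin(5*x) + cos(x) + 12*cos(4*x).
Expand u² and (u')² and integrate term by term on (0, π), using: for integers n ≥ 1, ∫_0^π sin²(nx) dx = ∫_0^π cos²(nx) dx = π/2; for n ≠ n', ∫_0^π sin(nx)sin(n'x) dx = ∫_0^π cos(nx)cos(n'x) dx = 0; and by product-to-sum, ∫_0^π sin(nx)cos(n'x) dx = ½∫_0^π [sin((n+n')x) + sin((n−n')x)] dx, which is 0 when n+n' is even and 2n/(n²−n'²) when n+n' is odd (it need not vanish on (0, π)).
  u² squared terms: (-3)²·∫cos(5x)² dx = 9·π/2 = 9*π/2;  (3)²·∫sin(4x)² dx = 9·π/2 = 9*π/2;  (1)²·∫sin(x)² dx = 1·π/2 = π/2.
  u² cross terms: 2·(-3)·(3)·∫cos(5x)·sin(4x) dx = -18·(-8/9) = 16;  2·(-3)·(1)·∫cos(5x)·sin(x) dx = -6·(0) = 0;  2·(3)·(1)·∫sin(4x)·sin(x) dx = 6·(0) = 0.
  So ∫_0^π u² dx = 9*π/2 + 9*π/2 + π/2 + 16 + 0 + 0 = 16 + 19*π/2.
  (u')² squared terms: (12)²·∫cos(4x)² dx = 144·π/2 = 72*π;  (15)²·∫sin(5x)² dx = 225·π/2 = 225*π/2;  (1)²·∫cos(x)² dx = 1·π/2 = π/2.
  (u')² cross terms: 2·(12)·(15)·∫cos(4x)·sin(5x) dx = 360·(10/9) = 400;  2·(12)·(1)·∫cos(4x)·cos(x) dx = 24·(0) = 0;  2·(15)·(1)·∫sin(5x)·cos(x) dx = 30·(0) = 0.
  So ∫_0^π (u')² dx = 72*π + 225*π/2 + π/2 + 400 + 0 + 0 = 400 + 185*π.
||u||_{H^1}^2 = (16 + 19*π/2) + (400 + 185*π) = 416 + 389*π/2.


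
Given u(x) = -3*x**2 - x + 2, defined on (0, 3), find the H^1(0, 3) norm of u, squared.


||u||_{H^1}^2 = 8349/10

The H^1 norm (squared) on an interval (0, L) is
  ||u||_{H^1}^2 = ∫_0^L u(x)^2 dx + ∫_0^L u'(x)^2 dx.
Compute u'(x) = -6*x - 1.
Then u(x)^2 = 9*x**4 + 6*x**3 - 11*x**2 - 4*x + 4 and u'(x)^2 = 36*x**2 + 12*x + 1.
Integrate each monomial from 0 to 3 using ∫_0^3 c·x^n dx = c·3^(n+1)/(n+1):
  ∫_0^3 u(x)^2 dx = ∫_0^3 (9*x^4 + 6*x^3 - 11*x^2 - 4*x + 4) dx. Term by term:
    ∫_0^3 9*x^4 dx = 2187/5;  ∫_0^3 6*x^3 dx = 243/2;  ∫_0^3 -11*x^2 dx = -99;
    ∫_0^3 -4*x dx = -18;  ∫_0^3 4 dx = 12.
  Sum: 2187/5 + 243/2 − 99 − 18 + 12 = 4539/10.
  ∫_0^3 u'(x)^2 dx = ∫_0^3 (36*x^2 + 12*x + 1) dx. Term by term:
    ∫_0^3 36*x^2 dx = 324;  ∫_0^3 12*x dx = 54;  ∫_0^3 1 dx = 3.
  Sum: 324 + 54 + 3 = 381.
Adding: ||u||_{H^1}^2 = 4539/10 + 381 = 8349/10.


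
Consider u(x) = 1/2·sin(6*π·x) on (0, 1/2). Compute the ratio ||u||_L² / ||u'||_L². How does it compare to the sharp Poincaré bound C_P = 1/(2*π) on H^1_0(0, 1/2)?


||u||_L² / ||u'||_L² = 1/(6*π) < C_P = 1/(2*π).

u(x) = 1/2·sin(6*π·x), so u'(x) = 3*π*cos(6*π*x).
Writing u(x) = A·sin(kπx/L) with A = 1/2 and k = 3, use ∫_0^L sin²(kπx/L) dx = L/2 and ∫_0^L cos²(kπx/L) dx = L/2.
u² = 1/4·sin²(6*π·x) and (u')² = 9*π^2·cos²(6*π·x), and each of sin², cos² integrates to L/2 = 1/4 over (0, 1/2).
∫_0^1/2 u² dx = 1/16, so ||u||_L² = 1/4.
∫_0^1/2 (u')² dx = 9*π^2/4, so ||u'||_L² = 3*π/2.
Ratio ||u||_L² / ||u'||_L² = 1/(6*π).
Sharp Poincaré constant on H^1_0(0, 1/2) is C_P = L/π = 1/(2*π), achieved by sin(2*π·x).
This is the k = 3 harmonic; the ratio L/(kπ) is strictly less than C_P = L/π, consistent with the sharp inequality ||u||_L² ≤ C_P ||u'||_L².


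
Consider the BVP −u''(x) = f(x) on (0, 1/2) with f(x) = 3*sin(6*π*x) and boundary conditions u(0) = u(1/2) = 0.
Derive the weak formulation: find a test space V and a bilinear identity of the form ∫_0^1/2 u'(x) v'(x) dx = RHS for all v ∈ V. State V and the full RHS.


V = H^1_0(0, 1/2) (so v(0) = v(1/2) = 0); weak form: ∫_0^1/2 u'v' dx = ∫_0^1/2 (3*sin(6*π*x)) v dx for all v ∈ V.

Multiply both sides by a test function v and integrate from 0 to 1/2:
  ∫_0^1/2 −u''(x) v(x) dx = ∫_0^1/2 f(x) v(x) dx.
Integrate the LHS by parts once:
  ∫_0^1/2 −u'' v dx = −[u'(x) v(x)]_0^1/2 + ∫_0^1/2 u'(x) v'(x) dx.
Thus ∫_0^1/2 u'(x) v'(x) dx = ∫_0^1/2 f(x) v(x) dx + [u'(x) v(x)]_0^1/2.
Choose V so that boundary terms are either known or forced to vanish.
u is Dirichlet: u(0) = u(1/2) = 0. Let V = H^1_0(0, 1/2); then v(0) = v(1/2) = 0, and [u' v]_0^1/2 = 0.
Weak formulation: find u (satisfying any essential BC) such that ∫_0^1/2 u'(x) v'(x) dx = ∫_0^1/2 f v dx for all v ∈ V.
Substituting f(x) = 3*sin(6*π*x), the right-hand side is ∫_0^1/2 (3*sin(6*π*x)) v dx.


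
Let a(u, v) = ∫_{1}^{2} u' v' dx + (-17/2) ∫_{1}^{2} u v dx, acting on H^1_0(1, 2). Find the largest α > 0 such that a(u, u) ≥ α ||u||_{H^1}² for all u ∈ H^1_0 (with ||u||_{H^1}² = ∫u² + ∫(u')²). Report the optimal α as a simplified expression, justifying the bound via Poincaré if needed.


α = (-17/2 + π^2)/(1 + π^2)

Coercivity of a(·,·) on H^1_0(1, 2) means a(u, u) ≥ α ||u||_{H^1}² for every u ∈ H^1_0.
The interval has length L = 1, and Poincaré/coercivity depend only on L. Here a(u, u) = ∫(u')² + (-17/2)·∫u².
Here c = -17/2 < 0 with |c| < (π/L)² = π^2, so coercivity still holds. The condition a(u,u) ≥ α||u||_{H^1}² reads (1−α)∫(u')² ≥ (α−c)∫u². Any admissible α is ≤ 1 (rapidly oscillating u have ∫u²/∫(u')² → 0), and α = 1 would force 0 ≥ (1−c)∫u², impossible since c < 1; so 1−α > 0. By the sharp Poincaré inequality on H^1_0 of an interval of length L, ∫(u')² ≥ (π/L)²∫u² with equality for the first sine mode sin(π(x−x₀)/L) (x₀ the left endpoint), so the inequality holds for all u iff (1−α)(π/L)² ≥ α − c, i.e. α ≤ ((π/L)² + c)/((π/L)² + 1) = (1 + c(L/π)²)/(1 + (L/π)²). (Direct route, valid since c ≤ 0: Poincaré gives c∫u² ≥ c(L/π)²∫(u')², so a(u,u) ≥ (1 + c(L/π)²)∫(u')², while ||u||_{H^1}² ≤ (1 + (L/π)²)∫(u')²; dividing yields the same α.) With (π/L)² = π^2 and c = -17/2, the largest admissible constant is α = ((π/L)² + c)/((π/L)² + 1).
Simplifying, α = (-17/2 + π^2)/(1 + π^2).


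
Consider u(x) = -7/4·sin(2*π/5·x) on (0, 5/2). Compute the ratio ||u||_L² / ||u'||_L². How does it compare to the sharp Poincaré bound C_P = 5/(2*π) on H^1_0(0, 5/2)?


||u||_L² / ||u'||_L² = 5/(2*π) = C_P.

u(x) = -7/4·sin(2*π/5·x), so u'(x) = -7*π*cos(2*π*x/5)/10.
Writing u(x) = A·sin(kπx/L) with A = -7/4 and k = 1, use ∫_0^L sin²(kπx/L) dx = L/2 and ∫_0^L cos²(kπx/L) dx = L/2.
u² = 49/16·sin²(2*π/5·x) and (u')² = 49*π^2/100·cos²(2*π/5·x), and each of sin², cos² integrates to L/2 = 5/4 over (0, 5/2).
∫_0^5/2 u² dx = 245/64, so ||u||_L² = 7*sqrt(5)/8.
∫_0^5/2 (u')² dx = 49*π^2/80, so ||u'||_L² = 7*sqrt(5)*π/20.
Ratio ||u||_L² / ||u'||_L² = 5/(2*π).
Sharp Poincaré constant on H^1_0(0, 5/2) is C_P = L/π = 5/(2*π), achieved by sin(2*π/5·x).
This is the k = 1 eigenfunction (up to amplitude), so the ratio equals the sharp Poincaré constant exactly.


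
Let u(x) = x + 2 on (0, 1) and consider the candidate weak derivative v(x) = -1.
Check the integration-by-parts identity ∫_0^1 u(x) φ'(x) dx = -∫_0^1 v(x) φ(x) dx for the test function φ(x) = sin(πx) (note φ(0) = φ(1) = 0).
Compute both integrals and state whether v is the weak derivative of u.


LHS = -2/π, RHS = 2/π. No, v is not the weak derivative of u.

u(x) = x + 2, classical derivative u'(x) = 1.
φ(x) = sin(πx), so φ'(x) = π*cos(π*x).
Note φ(0) = φ(1) = 0, so the boundary term u·φ vanishes.
LHS = ∫_0^1 u(x) φ'(x) dx = ∫_0^1 (π*x*cos(π*x) + 2*π*cos(π*x)) dx. Term by term:
  ∫_0^1 2*π*cos(π*x) dx = 0;  ∫_0^1 π*x*cos(π*x) dx = -2/π.
Sum: 0 − 2/π = -2/π.
So LHS = -2/π.
∫_0^1 v(x) φ(x) dx = ∫_0^1 (-sin(π*x)) dx. Term by term:
  ∫_0^1 -sin(π*x) dx = -2/π.
So RHS = -∫_0^1 v(x) φ(x) dx = 2/π.
LHS − RHS = -4/π ≠ 0, so the identity fails.
(For a valid weak derivative the identity must hold for EVERY test function, in particular this one. The failure shows v is NOT the weak derivative of u.)
Correct weak derivative would be u'(x) = 1.


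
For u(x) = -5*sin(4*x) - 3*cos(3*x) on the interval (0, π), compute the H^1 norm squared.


||u||_{H^1(0,π)}^2 = 2400/7 + 515*π/2

u'(x) = 9*sin(3*x) - 20*cos(4*x).
Expand u² and (u')² and integrate term by term on (0, π), using: for integers n ≥ 1, ∫_0^π sin²(nx) dx = ∫_0^π cos²(nx) dx = π/2; for n ≠ n', ∫_0^π sin(nx)sin(n'x) dx = ∫_0^π cos(nx)cos(n'x) dx = 0; and by product-to-sum, ∫_0^π sin(nx)cos(n'x) dx = ½∫_0^π [sin((n+n')x) + sin((n−n')x)] dx, which is 0 when n+n' is even and 2n/(n²−n'²) when n+n' is odd (it need not vanish on (0, π)).
  u² squared terms: (-5)²·∫sin(4x)² dx = 25·π/2 = 25*π/2;  (-3)²·∫cos(3x)² dx = 9·π/2 = 9*π/2.
  u² cross terms: 2·(-5)·(-3)·∫sin(4x)·cos(3x) dx = 30·(8/7) = 240/7.
  So ∫_0^π u² dx = 25*π/2 + 9*π/2 + 240/7 = 240/7 + 17*π.
  (u')² squared terms: (-20)²·∫cos(4x)² dx = 400·π/2 = 200*π;  (9)²·∫sin(3x)² dx = 81·π/2 = 81*π/2.
  (u')² cross terms: 2·(-20)·(9)·∫cos(4x)·sin(3x) dx = -360·(-6/7) = 2160/7.
  So ∫_0^π (u')² dx = 200*π + 81*π/2 + 2160/7 = 2160/7 + 481*π/2.
||u||_{H^1}^2 = (240/7 + 17*π) + (2160/7 + 481*π/2) = 2400/7 + 515*π/2.


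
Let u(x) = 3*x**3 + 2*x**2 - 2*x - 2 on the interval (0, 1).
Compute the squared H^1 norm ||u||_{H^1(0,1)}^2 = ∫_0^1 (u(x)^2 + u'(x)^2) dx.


||u||_{H^1}^2 = 941/35

The H^1 norm (squared) on an interval (0, L) is
  ||u||_{H^1}^2 = ∫_0^L u(x)^2 dx + ∫_0^L u'(x)^2 dx.
Compute u'(x) = 9*x**2 + 4*x - 2.
Then u(x)^2 = 9*x**6 + 12*x**5 - 8*x**4 - 20*x**3 - 4*x**2 + 8*x + 4 and u'(x)^2 = 81*x**4 + 72*x**3 - 20*x**2 - 16*x + 4.
Integrate each monomial from 0 to 1 using ∫_0^1 c·x^n dx = c·1^(n+1)/(n+1):
  ∫_0^1 u(x)^2 dx = ∫_0^1 (9*x^6 + 12*x^5 - 8*x^4 - 20*x^3 - 4*x^2 + 8*x + 4) dx. Term by term:
    ∫_0^1 9*x^6 dx = 9/7;  ∫_0^1 12*x^5 dx = 2;  ∫_0^1 -8*x^4 dx = -8/5;
    ∫_0^1 -20*x^3 dx = -5;  ∫_0^1 -4*x^2 dx = -4/3;  ∫_0^1 8*x dx = 4;
    ∫_0^1 4 dx = 4.
  Sum: 9/7 + 2 − 8/5 − 5 − 4/3 + 4 + 4 = 352/105.
  ∫_0^1 u'(x)^2 dx = ∫_0^1 (81*x^4 + 72*x^3 - 20*x^2 - 16*x + 4) dx. Term by term:
    ∫_0^1 81*x^4 dx = 81/5;  ∫_0^1 72*x^3 dx = 18;  ∫_0^1 -20*x^2 dx = -20/3;
    ∫_0^1 -16*x dx = -8;  ∫_0^1 4 dx = 4.
  Sum: 81/5 + 18 − 20/3 − 8 + 4 = 353/15.
Adding: ||u||_{H^1}^2 = 352/105 + 353/15 = 941/35.


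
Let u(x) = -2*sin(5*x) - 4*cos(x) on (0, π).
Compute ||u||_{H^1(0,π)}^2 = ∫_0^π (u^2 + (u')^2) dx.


||u||_{H^1(0,π)}^2 = 68*π

u'(x) = 4*sin(x) - 10*cos(5*x).
Expand u² and (u')² and integrate term by term on (0, π), using: for integers n ≥ 1, ∫_0^π sin²(nx) dx = ∫_0^π cos²(nx) dx = π/2; for n ≠ n', ∫_0^π sin(nx)sin(n'x) dx = ∫_0^π cos(nx)cos(n'x) dx = 0; and by product-to-sum, ∫_0^π sin(nx)cos(n'x) dx = ½∫_0^π [sin((n+n')x) + sin((n−n')x)] dx, which is 0 when n+n' is even and 2n/(n²−n'²) when n+n' is odd (it need not vanish on (0, π)).
  u² squared terms: (-4)²·∫cos(x)² dx = 16·π/2 = 8*π;  (-2)²·∫sin(5x)² dx = 4·π/2 = 2*π.
  u² cross terms: 2·(-4)·(-2)·∫cos(x)·sin(5x) dx = 16·(0) = 0.
  So ∫_0^π u² dx = 8*π + 2*π + 0 = 10*π.
  (u')² squared terms: (-10)²·∫cos(5x)² dx = 100·π/2 = 50*π;  (4)²·∫sin(x)² dx = 16·π/2 = 8*π.
  (u')² cross terms: 2·(-10)·(4)·∫cos(5x)·sin(x) dx = -80·(0) = 0.
  So ∫_0^π (u')² dx = 50*π + 8*π + 0 = 58*π.
||u||_{H^1}^2 = (10*π) + (58*π) = 68*π.


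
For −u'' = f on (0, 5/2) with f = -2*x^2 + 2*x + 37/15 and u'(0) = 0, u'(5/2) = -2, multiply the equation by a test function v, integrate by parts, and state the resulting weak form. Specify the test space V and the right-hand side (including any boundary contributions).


V = H^1(0, 5/2) (v unrestricted at boundary; u is determined up to an additive constant); weak form: ∫_0^5/2 u'v' dx = ∫_0^5/2 (-2*x^2 + 2*x + 37/15) v dx − 2·v(5/2) for all v ∈ V.

Multiply both sides by a test function v and integrate from 0 to 5/2:
  ∫_0^5/2 −u''(x) v(x) dx = ∫_0^5/2 f(x) v(x) dx.
Integrate the LHS by parts once:
  ∫_0^5/2 −u'' v dx = −[u'(x) v(x)]_0^5/2 + ∫_0^5/2 u'(x) v'(x) dx.
Thus ∫_0^5/2 u'(x) v'(x) dx = ∫_0^5/2 f(x) v(x) dx + [u'(x) v(x)]_0^5/2.
Choose V so that boundary terms are either known or forced to vanish.
u has inhomogeneous Neumann u'(0) = 0, u'(5/2) = -2. [u' v]_0^5/2 = (-2)·v(5/2) − (0)·v(0) = − 2·v(5/2). Take V = H^1(0, 5/2); boundary term becomes part of RHS.
Weak formulation: find u (satisfying any essential BC) such that ∫_0^5/2 u'(x) v'(x) dx = ∫_0^5/2 f v dx − 2·v(5/2) for all v ∈ V (Neumann data are natural BCs: they enter the RHS as boundary terms).
Substituting f(x) = -2*x^2 + 2*x + 37/15, the right-hand side is ∫_0^5/2 (-2*x^2 + 2*x + 37/15) v dx − 2·v(5/2).
Compatibility check (pure Neumann): taking v ≡ 1 ∈ V gives 0 = ∫_0^5/2 f dx + (-2) − (0), i.e. ∫_0^5/2 f dx must equal u'(0) − u'(5/2) = 2. Indeed ∫_0^5/2 (-2*x^2 + 2*x + 37/15) dx = 2, so the data are compatible. The solution is then unique only up to an additive constant (fix it e.g. by requiring ∫_0^5/2 u dx = 0).


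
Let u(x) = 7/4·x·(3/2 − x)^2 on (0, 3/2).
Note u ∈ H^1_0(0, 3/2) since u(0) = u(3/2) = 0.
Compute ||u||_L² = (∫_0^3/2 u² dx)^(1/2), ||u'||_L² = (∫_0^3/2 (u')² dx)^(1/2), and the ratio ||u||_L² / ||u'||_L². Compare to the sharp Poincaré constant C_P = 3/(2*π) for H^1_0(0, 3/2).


||u||_L² / ||u'||_L² = 3*sqrt(14)/28 < C_P = 3/(2*π).

u(x) = 7/4·x·(3/2 − x)^2, so u'(x) = 21*x^2/4 - 21*x/2 + 63/16.
u(x) = 7/4·x·(3/2 − x)^2 vanishes at x = 0 and x = 3/2, so u ∈ H^1_0(0, 3/2). Differentiate via the product rule and integrate the resulting polynomials term by term.
  ∫_0^3/2 u² dx = ∫_0^3/2 (49*x^6/16 - 147*x^5/8 + 1323*x^4/32 - 1323*x^3/32 + 3969*x^2/256) dx. Term by term:
    ∫_0^3/2 49*x^6/16 dx = 15309/2048;  ∫_0^3/2 -147*x^5/8 dx = -35721/1024;  ∫_0^3/2 1323*x^4/32 dx = 321489/5120;
    ∫_0^3/2 -1323*x^3/32 dx = -107163/2048;  ∫_0^3/2 3969*x^2/256 dx = 35721/2048.
  Sum: 15309/2048 − 35721/1024 + 321489/5120 − 107163/2048 + 35721/2048 = 5103/10240.
  ∫_0^3/2 (u')² dx = ∫_0^3/2 (441*x^4/16 - 441*x^3/4 + 4851*x^2/32 - 1323*x/16 + 3969/256) dx. Term by term:
    ∫_0^3/2 441*x^4/16 dx = 107163/2560;  ∫_0^3/2 -441*x^3/4 dx = -35721/256;  ∫_0^3/2 4851*x^2/32 dx = 43659/256;
    ∫_0^3/2 -1323*x/16 dx = -11907/128;  ∫_0^3/2 3969/256 dx = 11907/512.
  Sum: 107163/2560 − 35721/256 + 43659/256 − 11907/128 + 11907/512 = 3969/1280.
∫_0^3/2 u² dx = 5103/10240, so ||u||_L² = 27*sqrt(70)/320.
∫_0^3/2 (u')² dx = 3969/1280, so ||u'||_L² = 63*sqrt(5)/80.
Ratio ||u||_L² / ||u'||_L² = 3*sqrt(14)/28.
Sharp Poincaré constant on H^1_0(0, 3/2) is C_P = L/π = 3/(2*π), achieved by sin(2*π/3·x).
A polynomial bump cannot attain the sharp Poincaré constant (only the first sine eigenfunction does), so the ratio is strictly less than C_P, consistent with ||u||_L² ≤ C_P ||u'||_L².


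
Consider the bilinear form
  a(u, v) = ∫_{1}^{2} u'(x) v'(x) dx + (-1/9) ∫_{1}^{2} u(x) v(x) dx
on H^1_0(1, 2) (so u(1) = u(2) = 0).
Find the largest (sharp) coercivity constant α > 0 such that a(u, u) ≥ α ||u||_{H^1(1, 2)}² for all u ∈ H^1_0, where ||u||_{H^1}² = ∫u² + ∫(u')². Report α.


α = (-1/9 + π^2)/(1 + π^2)

Coercivity of a(·,·) on H^1_0(1, 2) means a(u, u) ≥ α ||u||_{H^1}² for every u ∈ H^1_0.
The interval has length L = 1, and Poincaré/coercivity depend only on L. Here a(u, u) = ∫(u')² + (-1/9)·∫u².
Here c = -1/9 < 0 with |c| < (π/L)² = π^2, so coercivity still holds. The condition a(u,u) ≥ α||u||_{H^1}² reads (1−α)∫(u')² ≥ (α−c)∫u². Any admissible α is ≤ 1 (rapidly oscillating u have ∫u²/∫(u')² → 0), and α = 1 would force 0 ≥ (1−c)∫u², impossible since c < 1; so 1−α > 0. By the sharp Poincaré inequality on H^1_0 of an interval of length L, ∫(u')² ≥ (π/L)²∫u² with equality for the first sine mode sin(π(x−x₀)/L) (x₀ the left endpoint), so the inequality holds for all u iff (1−α)(π/L)² ≥ α − c, i.e. α ≤ ((π/L)² + c)/((π/L)² + 1) = (1 + c(L/π)²)/(1 + (L/π)²). (Direct route, valid since c ≤ 0: Poincaré gives c∫u² ≥ c(L/π)²∫(u')², so a(u,u) ≥ (1 + c(L/π)²)∫(u')², while ||u||_{H^1}² ≤ (1 + (L/π)²)∫(u')²; dividing yields the same α.) With (π/L)² = π^2 and c = -1/9, the largest admissible constant is α = ((π/L)² + c)/((π/L)² + 1).
Simplifying, α = (-1/9 + π^2)/(1 + π^2).


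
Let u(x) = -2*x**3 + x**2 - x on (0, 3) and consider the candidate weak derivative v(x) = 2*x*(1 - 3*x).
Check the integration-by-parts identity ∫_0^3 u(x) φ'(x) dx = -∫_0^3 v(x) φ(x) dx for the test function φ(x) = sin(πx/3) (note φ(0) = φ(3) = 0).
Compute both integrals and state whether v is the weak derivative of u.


LHS = -648/π^3 + 150/π, RHS = -648/π^3 + 144/π. No, v is not the weak derivative of u.

u(x) = -2*x**3 + x**2 - x, classical derivative u'(x) = -6*x**2 + 2*x - 1.
φ(x) = sin(πx/3), so φ'(x) = π*cos(π*x/3)/3.
Note φ(0) = φ(3) = 0, so the boundary term u·φ vanishes.
LHS = ∫_0^3 u(x) φ'(x) dx = ∫_0^3 (-2*π*x^3*cos(π*x/3)/3 + π*x^2*cos(π*x/3)/3 - π*x*cos(π*x/3)/3) dx. Term by term:
  ∫_0^3 -2*π*x^3*cos(π*x/3)/3 dx = -648/π^3 + 162/π;  ∫_0^3 -π*x*cos(π*x/3)/3 dx = 6/π;  ∫_0^3 π*x^2*cos(π*x/3)/3 dx = -18/π.
Sum: -648/π^3 + 162/π + 6/π − 18/π = -648/π^3 + 150/π.
So LHS = -648/π^3 + 150/π.
∫_0^3 v(x) φ(x) dx = ∫_0^3 (-6*x^2*sin(π*x/3) + 2*x*sin(π*x/3)) dx. Term by term:
  ∫_0^3 -6*x^2*sin(π*x/3) dx = -162/π + 648/π^3;  ∫_0^3 2*x*sin(π*x/3) dx = 18/π.
Sum: -162/π + 648/π^3 + 18/π = -144/π + 648/π^3.
So RHS = -∫_0^3 v(x) φ(x) dx = -648/π^3 + 144/π.
LHS − RHS = 6/π ≠ 0, so the identity fails.
(For a valid weak derivative the identity must hold for EVERY test function, in particular this one. The failure shows v is NOT the weak derivative of u.)
Correct weak derivative would be u'(x) = -6*x**2 + 2*x - 1.


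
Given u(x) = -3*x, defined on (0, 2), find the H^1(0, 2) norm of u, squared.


||u||_{H^1}^2 = 42

The H^1 norm (squared) on an interval (0, L) is
  ||u||_{H^1}^2 = ∫_0^L u(x)^2 dx + ∫_0^L u'(x)^2 dx.
Compute u'(x) = -3.
Then u(x)^2 = 9*x**2 and u'(x)^2 = 9.
Integrate each monomial from 0 to 2 using ∫_0^2 c·x^n dx = c·2^(n+1)/(n+1):
  ∫_0^2 u(x)^2 dx = ∫_0^2 (9*x^2) dx. Term by term:
    ∫_0^2 9*x^2 dx = 24.
  ∫_0^2 u'(x)^2 dx = ∫_0^2 (9) dx. Term by term:
    ∫_0^2 9 dx = 18.
Adding: ||u||_{H^1}^2 = 24 + 18 = 42.


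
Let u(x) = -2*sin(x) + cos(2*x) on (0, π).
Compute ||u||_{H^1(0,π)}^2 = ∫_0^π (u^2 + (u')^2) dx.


||u||_{H^1(0,π)}^2 = 40/3 + 13*π/2

u'(x) = -2*sin(2*x) - 2*cos(x).
Expand u² and (u')² and integrate term by term on (0, π), using: for integers n ≥ 1, ∫_0^π sin²(nx) dx = ∫_0^π cos²(nx) dx = π/2; for n ≠ n', ∫_0^π sin(nx)sin(n'x) dx = ∫_0^π cos(nx)cos(n'x) dx = 0; and by product-to-sum, ∫_0^π sin(nx)cos(n'x) dx = ½∫_0^π [sin((n+n')x) + sin((n−n')x)] dx, which is 0 when n+n' is even and 2n/(n²−n'²) when n+n' is odd (it need not vanish on (0, π)).
  u² squared terms: (-2)²·∫sin(x)² dx = 4·π/2 = 2*π;  (1)²·∫cos(2x)² dx = 1·π/2 = π/2.
  u² cross terms: 2·(-2)·(1)·∫sin(x)·cos(2x) dx = -4·(-2/3) = 8/3.
  So ∫_0^π u² dx = 2*π + π/2 + 8/3 = 8/3 + 5*π/2.
  (u')² squared terms: (-2)²·∫cos(x)² dx = 4·π/2 = 2*π;  (-2)²·∫sin(2x)² dx = 4·π/2 = 2*π.
  (u')² cross terms: 2·(-2)·(-2)·∫cos(x)·sin(2x) dx = 8·(4/3) = 32/3.
  So ∫_0^π (u')² dx = 2*π + 2*π + 32/3 = 32/3 + 4*π.
||u||_{H^1}^2 = (8/3 + 5*π/2) + (32/3 + 4*π) = 40/3 + 13*π/2.


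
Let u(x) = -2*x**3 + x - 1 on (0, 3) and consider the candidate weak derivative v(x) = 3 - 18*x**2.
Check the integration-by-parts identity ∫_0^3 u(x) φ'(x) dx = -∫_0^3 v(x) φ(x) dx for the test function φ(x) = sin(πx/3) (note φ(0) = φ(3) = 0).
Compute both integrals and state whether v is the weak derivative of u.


LHS = -648/π^3 + 156/π, RHS = -1944/π^3 + 468/π. No, v is not the weak derivative of u.

u(x) = -2*x**3 + x - 1, classical derivative u'(x) = 1 - 6*x**2.
φ(x) = sin(πx/3), so φ'(x) = π*cos(π*x/3)/3.
Note φ(0) = φ(3) = 0, so the boundary term u·φ vanishes.
LHS = ∫_0^3 u(x) φ'(x) dx = ∫_0^3 (-2*π*x^3*cos(π*x/3)/3 + π*x*cos(π*x/3)/3 - π*cos(π*x/3)/3) dx. Term by term:
  ∫_0^3 -π*cos(π*x/3)/3 dx = 0;  ∫_0^3 -2*π*x^3*cos(π*x/3)/3 dx = -648/π^3 + 162/π;  ∫_0^3 π*x*cos(π*x/3)/3 dx = -6/π.
Sum: 0 + -648/π^3 + 162/π − 6/π = -648/π^3 + 156/π.
So LHS = -648/π^3 + 156/π.
∫_0^3 v(x) φ(x) dx = ∫_0^3 (-18*x^2*sin(π*x/3) + 3*sin(π*x/3)) dx. Term by term:
  ∫_0^3 3*sin(π*x/3) dx = 18/π;  ∫_0^3 -18*x^2*sin(π*x/3) dx = -486/π + 1944/π^3.
Sum: 18/π + -486/π + 1944/π^3 = -468/π + 1944/π^3.
So RHS = -∫_0^3 v(x) φ(x) dx = -1944/π^3 + 468/π.
LHS − RHS = -312/π + 1296/π^3 ≠ 0, so the identity fails.
(For a valid weak derivative the identity must hold for EVERY test function, in particular this one. The failure shows v is NOT the weak derivative of u.)
Correct weak derivative would be u'(x) = 1 - 6*x**2.


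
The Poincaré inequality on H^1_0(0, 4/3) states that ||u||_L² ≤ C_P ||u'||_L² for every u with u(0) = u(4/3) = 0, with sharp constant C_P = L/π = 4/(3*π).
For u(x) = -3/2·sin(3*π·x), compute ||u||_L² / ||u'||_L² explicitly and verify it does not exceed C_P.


||u||_L² / ||u'||_L² = 1/(3*π) < C_P = 4/(3*π).

u(x) = -3/2·sin(3*π·x), so u'(x) = -9*π*cos(3*π*x)/2.
Writing u(x) = A·sin(kπx/L) with A = -3/2 and k = 4, use ∫_0^L sin²(kπx/L) dx = L/2 and ∫_0^L cos²(kπx/L) dx = L/2.
u² = 9/4·sin²(3*π·x) and (u')² = 81*π^2/4·cos²(3*π·x), and each of sin², cos² integrates to L/2 = 2/3 over (0, 4/3).
∫_0^4/3 u² dx = 3/2, so ||u||_L² = sqrt(6)/2.
∫_0^4/3 (u')² dx = 27*π^2/2, so ||u'||_L² = 3*sqrt(6)*π/2.
Ratio ||u||_L² / ||u'||_L² = 1/(3*π).
Sharp Poincaré constant on H^1_0(0, 4/3) is C_P = L/π = 4/(3*π), achieved by sin(3*π/4·x).
This is the k = 4 harmonic; the ratio L/(kπ) is strictly less than C_P = L/π, consistent with the sharp inequality ||u||_L² ≤ C_P ||u'||_L².


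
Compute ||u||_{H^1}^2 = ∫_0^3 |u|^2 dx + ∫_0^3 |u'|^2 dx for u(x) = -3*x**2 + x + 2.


||u||_{H^1}^2 = 5199/10

The H^1 norm (squared) on an interval (0, L) is
  ||u||_{H^1}^2 = ∫_0^L u(x)^2 dx + ∫_0^L u'(x)^2 dx.
Compute u'(x) = 1 - 6*x.
Then u(x)^2 = 9*x**4 - 6*x**3 - 11*x**2 + 4*x + 4 and u'(x)^2 = 36*x**2 - 12*x + 1.
Integrate each monomial from 0 to 3 using ∫_0^3 c·x^n dx = c·3^(n+1)/(n+1):
  ∫_0^3 u(x)^2 dx = ∫_0^3 (9*x^4 - 6*x^3 - 11*x^2 + 4*x + 4) dx. Term by term:
    ∫_0^3 9*x^4 dx = 2187/5;  ∫_0^3 -6*x^3 dx = -243/2;  ∫_0^3 -11*x^2 dx = -99;
    ∫_0^3 4*x dx = 18;  ∫_0^3 4 dx = 12.
  Sum: 2187/5 − 243/2 − 99 + 18 + 12 = 2469/10.
  ∫_0^3 u'(x)^2 dx = ∫_0^3 (36*x^2 - 12*x + 1) dx. Term by term:
    ∫_0^3 36*x^2 dx = 324;  ∫_0^3 -12*x dx = -54;  ∫_0^3 1 dx = 3.
  Sum: 324 − 54 + 3 = 273.
Adding: ||u||_{H^1}^2 = 2469/10 + 273 = 5199/10.


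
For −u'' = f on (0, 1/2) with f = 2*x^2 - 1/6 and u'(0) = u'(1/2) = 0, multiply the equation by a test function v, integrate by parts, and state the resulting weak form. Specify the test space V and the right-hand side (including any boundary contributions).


V = H^1(0, 1/2) (no boundary constraint on v; u is determined up to an additive constant); weak form: ∫_0^1/2 u'v' dx = ∫_0^1/2 (2*x^2 - 1/6) v dx for all v ∈ V.

Multiply both sides by a test function v and integrate from 0 to 1/2:
  ∫_0^1/2 −u''(x) v(x) dx = ∫_0^1/2 f(x) v(x) dx.
Integrate the LHS by parts once:
  ∫_0^1/2 −u'' v dx = −[u'(x) v(x)]_0^1/2 + ∫_0^1/2 u'(x) v'(x) dx.
Thus ∫_0^1/2 u'(x) v'(x) dx = ∫_0^1/2 f(x) v(x) dx + [u'(x) v(x)]_0^1/2.
Choose V so that boundary terms are either known or forced to vanish.
u has homogeneous Neumann: u'(0) = u'(1/2) = 0. So [u' v]_0^1/2 = 0·v(1/2) − 0·v(0) = 0 for any v; take V = H^1(0, 1/2).
Weak formulation: find u (satisfying any essential BC) such that ∫_0^1/2 u'(x) v'(x) dx = ∫_0^1/2 f v dx for all v ∈ V (homogeneous Neumann, so boundary terms vanish).
Substituting f(x) = 2*x^2 - 1/6, the right-hand side is ∫_0^1/2 (2*x^2 - 1/6) v dx.
Compatibility check (pure Neumann): taking v ≡ 1 ∈ V gives 0 = ∫_0^1/2 f dx + (0) − (0), i.e. ∫_0^1/2 f dx must equal u'(0) − u'(1/2) = 0. Indeed ∫_0^1/2 (2*x^2 - 1/6) dx = 0, so the data are compatible. The solution is then unique only up to an additive constant (fix it e.g. by requiring ∫_0^1/2 u dx = 0).


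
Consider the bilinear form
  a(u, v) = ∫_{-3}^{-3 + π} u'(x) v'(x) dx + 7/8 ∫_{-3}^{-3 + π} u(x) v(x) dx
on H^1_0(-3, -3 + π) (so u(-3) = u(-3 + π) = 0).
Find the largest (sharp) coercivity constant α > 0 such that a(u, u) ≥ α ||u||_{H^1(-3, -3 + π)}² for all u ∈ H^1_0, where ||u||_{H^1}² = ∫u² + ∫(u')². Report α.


α = 15/16

Coercivity of a(·,·) on H^1_0(-3, -3 + π) means a(u, u) ≥ α ||u||_{H^1}² for every u ∈ H^1_0.
The interval has length L = π, and Poincaré/coercivity depend only on L. Here a(u, u) = ∫(u')² + (7/8)·∫u².
Here 0 < c = 7/8 < 1. The condition a(u,u) ≥ α||u||_{H^1}² reads (1−α)∫(u')² ≥ (α−c)∫u². Any admissible α is ≤ 1 (rapidly oscillating u have ∫u²/∫(u')² → 0), and α = 1 would force 0 ≥ (1−c)∫u², impossible since c < 1; so 1−α > 0. By the sharp Poincaré inequality on H^1_0 of an interval of length L, ∫(u')² ≥ (π/L)²∫u² with equality for the first sine mode sin(π(x−x₀)/L) (x₀ the left endpoint), so the inequality holds for all u iff (1−α)(π/L)² ≥ α − c, i.e. α ≤ ((π/L)² + c)/((π/L)² + 1) = (1 + c(L/π)²)/(1 + (L/π)²). With (π/L)² = 1 and c = 7/8, the largest admissible constant is α = ((π/L)² + c)/((π/L)² + 1).
Simplifying, α = 15/16.


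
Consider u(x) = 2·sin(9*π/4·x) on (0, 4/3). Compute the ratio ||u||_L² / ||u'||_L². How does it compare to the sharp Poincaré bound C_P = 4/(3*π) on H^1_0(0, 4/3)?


||u||_L² / ||u'||_L² = 4/(9*π) < C_P = 4/(3*π).

u(x) = 2·sin(9*π/4·x), so u'(x) = 9*π*cos(9*π*x/4)/2.
Writing u(x) = A·sin(kπx/L) with A = 2 and k = 3, use ∫_0^L sin²(kπx/L) dx = L/2 and ∫_0^L cos²(kπx/L) dx = L/2.
u² = 4·sin²(9*π/4·x) and (u')² = 81*π^2/4·cos²(9*π/4·x), and each of sin², cos² integrates to L/2 = 2/3 over (0, 4/3).
∫_0^4/3 u² dx = 8/3, so ||u||_L² = 2*sqrt(6)/3.
∫_0^4/3 (u')² dx = 27*π^2/2, so ||u'||_L² = 3*sqrt(6)*π/2.
Ratio ||u||_L² / ||u'||_L² = 4/(9*π).
Sharp Poincaré constant on H^1_0(0, 4/3) is C_P = L/π = 4/(3*π), achieved by sin(3*π/4·x).
This is the k = 3 harmonic; the ratio L/(kπ) is strictly less than C_P = L/π, consistent with the sharp inequality ||u||_L² ≤ C_P ||u'||_L².


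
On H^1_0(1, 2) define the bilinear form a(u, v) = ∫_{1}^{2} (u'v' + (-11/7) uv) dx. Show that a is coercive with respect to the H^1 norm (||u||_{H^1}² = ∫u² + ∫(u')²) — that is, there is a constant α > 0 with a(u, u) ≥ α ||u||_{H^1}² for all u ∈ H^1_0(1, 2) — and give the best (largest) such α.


α = (-11/7 + π^2)/(1 + π^2)

Coercivity of a(·,·) on H^1_0(1, 2) means a(u, u) ≥ α ||u||_{H^1}² for every u ∈ H^1_0.
The interval has length L = 1, and Poincaré/coercivity depend only on L. Here a(u, u) = ∫(u')² + (-11/7)·∫u².
Here c = -11/7 < 0 with |c| < (π/L)² = π^2, so coercivity still holds. The condition a(u,u) ≥ α||u||_{H^1}² reads (1−α)∫(u')² ≥ (α−c)∫u². Any admissible α is ≤ 1 (rapidly oscillating u have ∫u²/∫(u')² → 0), and α = 1 would force 0 ≥ (1−c)∫u², impossible since c < 1; so 1−α > 0. By the sharp Poincaré inequality on H^1_0 of an interval of length L, ∫(u')² ≥ (π/L)²∫u² with equality for the first sine mode sin(π(x−x₀)/L) (x₀ the left endpoint), so the inequality holds for all u iff (1−α)(π/L)² ≥ α − c, i.e. α ≤ ((π/L)² + c)/((π/L)² + 1) = (1 + c(L/π)²)/(1 + (L/π)²). (Direct route, valid since c ≤ 0: Poincaré gives c∫u² ≥ c(L/π)²∫(u')², so a(u,u) ≥ (1 + c(L/π)²)∫(u')², while ||u||_{H^1}² ≤ (1 + (L/π)²)∫(u')²; dividing yields the same α.) With (π/L)² = π^2 and c = -11/7, the largest admissible constant is α = ((π/L)² + c)/((π/L)² + 1).
Simplifying, α = (-11/7 + π^2)/(1 + π^2).


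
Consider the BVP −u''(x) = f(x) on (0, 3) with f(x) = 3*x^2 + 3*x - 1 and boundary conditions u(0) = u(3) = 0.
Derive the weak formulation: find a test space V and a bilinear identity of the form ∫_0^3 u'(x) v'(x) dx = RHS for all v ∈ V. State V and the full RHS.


V = H^1_0(0, 3) (so v(0) = v(3) = 0); weak form: ∫_0^3 u'v' dx = ∫_0^3 (3*x^2 + 3*x - 1) v dx for all v ∈ V.

Multiply both sides by a test function v and integrate from 0 to 3:
  ∫_0^3 −u''(x) v(x) dx = ∫_0^3 f(x) v(x) dx.
Integrate the LHS by parts once:
  ∫_0^3 −u'' v dx = −[u'(x) v(x)]_0^3 + ∫_0^3 u'(x) v'(x) dx.
Thus ∫_0^3 u'(x) v'(x) dx = ∫_0^3 f(x) v(x) dx + [u'(x) v(x)]_0^3.
Choose V so that boundary terms are either known or forced to vanish.
u is Dirichlet: u(0) = u(3) = 0. Let V = H^1_0(0, 3); then v(0) = v(3) = 0, and [u' v]_0^3 = 0.
Weak formulation: find u (satisfying any essential BC) such that ∫_0^3 u'(x) v'(x) dx = ∫_0^3 f v dx for all v ∈ V.
Substituting f(x) = 3*x^2 + 3*x - 1, the right-hand side is ∫_0^3 (3*x^2 + 3*x - 1) v dx.


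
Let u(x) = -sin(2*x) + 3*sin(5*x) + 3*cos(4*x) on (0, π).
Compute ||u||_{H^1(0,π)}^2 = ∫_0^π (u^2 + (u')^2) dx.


||u||_{H^1(0,π)}^2 = 340 + 196*π

u'(x) = -12*sin(4*x) - 2*cos(2*x) + 15*cos(5*x).
Expand u² and (u')² and integrate term by term on (0, π), using: for integers n ≥ 1, ∫_0^π sin²(nx) dx = ∫_0^π cos²(nx) dx = π/2; for n ≠ n', ∫_0^π sin(nx)sin(n'x) dx = ∫_0^π cos(nx)cos(n'x) dx = 0; and by product-to-sum, ∫_0^π sin(nx)cos(n'x) dx = ½∫_0^π [sin((n+n')x) + sin((n−n')x)] dx, which is 0 when n+n' is even and 2n/(n²−n'²) when n+n' is odd (it need not vanish on (0, π)).
  u² squared terms: (-1)²·∫sin(2x)² dx = 1·π/2 = π/2;  (3)²·∫cos(4x)² dx = 9·π/2 = 9*π/2;  (3)²·∫sin(5x)² dx = 9·π/2 = 9*π/2.
  u² cross terms: 2·(-1)·(3)·∫sin(2x)·cos(4x) dx = -6·(0) = 0;  2·(-1)·(3)·∫sin(2x)·sin(5x) dx = -6·(0) = 0;  2·(3)·(3)·∫cos(4x)·sin(5x) dx = 18·(10/9) = 20.
  So ∫_0^π u² dx = π/2 + 9*π/2 + 9*π/2 + 0 + 0 + 20 = 20 + 19*π/2.
  (u')² squared terms: (-12)²·∫sin(4x)² dx = 144·π/2 = 72*π;  (-2)²·∫cos(2x)² dx = 4·π/2 = 2*π;  (15)²·∫cos(5x)² dx = 225·π/2 = 225*π/2.
  (u')² cross terms: 2·(-12)·(-2)·∫sin(4x)·cos(2x) dx = 48·(0) = 0;  2·(-12)·(15)·∫sin(4x)·cos(5x) dx = -360·(-8/9) = 320;  2·(-2)·(15)·∫cos(2x)·cos(5x) dx = -60·(0) = 0.
  So ∫_0^π (u')² dx = 72*π + 2*π + 225*π/2 + 0 + 320 + 0 = 320 + 373*π/2.
||u||_{H^1}^2 = (20 + 19*π/2) + (320 + 373*π/2) = 340 + 196*π.


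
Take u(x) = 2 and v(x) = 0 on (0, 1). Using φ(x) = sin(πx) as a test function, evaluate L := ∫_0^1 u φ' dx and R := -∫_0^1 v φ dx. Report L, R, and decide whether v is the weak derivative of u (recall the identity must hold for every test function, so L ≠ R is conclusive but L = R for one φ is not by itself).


LHS = 0, RHS = 0. Yes, v = u' weakly.

u(x) = 2, classical derivative u'(x) = 0.
φ(x) = sin(πx), so φ'(x) = π*cos(π*x).
Note φ(0) = φ(1) = 0, so the boundary term u·φ vanishes.
LHS = ∫_0^1 u(x) φ'(x) dx = ∫_0^1 (2*π*cos(π*x)) dx. Term by term:
  ∫_0^1 2*π*cos(π*x) dx = 0.
So LHS = 0.
∫_0^1 v(x) φ(x) dx = ∫_0^1 (0) dx. Term by term:
  ∫_0^1 0 dx = 0.
So RHS = -∫_0^1 v(x) φ(x) dx = 0.
LHS = RHS, so the identity holds for this test φ.
Moreover u is smooth here and v(x) = u'(x) = 0 pointwise, so the identity holds for every test function. Hence v is the weak derivative of u.


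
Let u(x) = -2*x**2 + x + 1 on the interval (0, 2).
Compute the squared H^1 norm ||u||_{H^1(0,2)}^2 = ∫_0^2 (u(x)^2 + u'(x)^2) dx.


||u||_{H^1}^2 = 544/15

The H^1 norm (squared) on an interval (0, L) is
  ||u||_{H^1}^2 = ∫_0^L u(x)^2 dx + ∫_0^L u'(x)^2 dx.
Compute u'(x) = 1 - 4*x.
Then u(x)^2 = 4*x**4 - 4*x**3 - 3*x**2 + 2*x + 1 and u'(x)^2 = 16*x**2 - 8*x + 1.
Integrate each monomial from 0 to 2 using ∫_0^2 c·x^n dx = c·2^(n+1)/(n+1):
  ∫_0^2 u(x)^2 dx = ∫_0^2 (4*x^4 - 4*x^3 - 3*x^2 + 2*x + 1) dx. Term by term:
    ∫_0^2 4*x^4 dx = 128/5;  ∫_0^2 -4*x^3 dx = -16;  ∫_0^2 -3*x^2 dx = -8;
    ∫_0^2 2*x dx = 4;  ∫_0^2 1 dx = 2.
  Sum: 128/5 − 16 − 8 + 4 + 2 = 38/5.
  ∫_0^2 u'(x)^2 dx = ∫_0^2 (16*x^2 - 8*x + 1) dx. Term by term:
    ∫_0^2 16*x^2 dx = 128/3;  ∫_0^2 -8*x dx = -16;  ∫_0^2 1 dx = 2.
  Sum: 128/3 − 16 + 2 = 86/3.
Adding: ||u||_{H^1}^2 = 38/5 + 86/3 = 544/15.


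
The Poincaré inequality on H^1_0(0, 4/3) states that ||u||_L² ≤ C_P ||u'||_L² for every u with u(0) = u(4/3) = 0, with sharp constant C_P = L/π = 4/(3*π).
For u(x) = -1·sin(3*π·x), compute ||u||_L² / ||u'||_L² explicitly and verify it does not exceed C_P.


||u||_L² / ||u'||_L² = 1/(3*π) < C_P = 4/(3*π).

u(x) = -1·sin(3*π·x), so u'(x) = -3*π*cos(3*π*x).
Writing u(x) = A·sin(kπx/L) with A = -1 and k = 4, use ∫_0^L sin²(kπx/L) dx = L/2 and ∫_0^L cos²(kπx/L) dx = L/2.
u² = 1·sin²(3*π·x) and (u')² = 9*π^2·cos²(3*π·x), and each of sin², cos² integrates to L/2 = 2/3 over (0, 4/3).
∫_0^4/3 u² dx = 2/3, so ||u||_L² = sqrt(6)/3.
∫_0^4/3 (u')² dx = 6*π^2, so ||u'||_L² = sqrt(6)*π.
Ratio ||u||_L² / ||u'||_L² = 1/(3*π).
Sharp Poincaré constant on H^1_0(0, 4/3) is C_P = L/π = 4/(3*π), achieved by sin(3*π/4·x).
This is the k = 4 harmonic; the ratio L/(kπ) is strictly less than C_P = L/π, consistent with the sharp inequality ||u||_L² ≤ C_P ||u'||_L².


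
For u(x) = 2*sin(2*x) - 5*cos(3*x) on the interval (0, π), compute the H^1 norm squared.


||u||_{H^1(0,π)}^2 = 160 + 135*π

u'(x) = 15*sin(3*x) + 4*cos(2*x).
Expand u² and (u')² and integrate term by term on (0, π), using: for integers n ≥ 1, ∫_0^π sin²(nx) dx = ∫_0^π cos²(nx) dx = π/2; for n ≠ n', ∫_0^π sin(nx)sin(n'x) dx = ∫_0^π cos(nx)cos(n'x) dx = 0; and by product-to-sum, ∫_0^π sin(nx)cos(n'x) dx = ½∫_0^π [sin((n+n')x) + sin((n−n')x)] dx, which is 0 when n+n' is even and 2n/(n²−n'²) when n+n' is odd (it need not vanish on (0, π)).
  u² squared terms: (-5)²·∫cos(3x)² dx = 25·π/2 = 25*π/2;  (2)²·∫sin(2x)² dx = 4·π/2 = 2*π.
  u² cross terms: 2·(-5)·(2)·∫cos(3x)·sin(2x) dx = -20·(-4/5) = 16.
  So ∫_0^π u² dx = 25*π/2 + 2*π + 16 = 16 + 29*π/2.
  (u')² squared terms: (4)²·∫cos(2x)² dx = 16·π/2 = 8*π;  (15)²·∫sin(3x)² dx = 225·π/2 = 225*π/2.
  (u')² cross terms: 2·(4)·(15)·∫cos(2x)·sin(3x) dx = 120·(6/5) = 144.
  So ∫_0^π (u')² dx = 8*π + 225*π/2 + 144 = 144 + 241*π/2.
||u||_{H^1}^2 = (16 + 29*π/2) + (144 + 241*π/2) = 160 + 135*π.


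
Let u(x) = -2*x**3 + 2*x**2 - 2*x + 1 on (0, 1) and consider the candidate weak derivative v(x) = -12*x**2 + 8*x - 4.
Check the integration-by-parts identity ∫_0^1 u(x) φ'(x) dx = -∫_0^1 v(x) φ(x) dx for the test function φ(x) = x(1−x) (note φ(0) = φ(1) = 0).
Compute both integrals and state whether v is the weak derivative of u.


LHS = 3/10, RHS = 3/5. No, v is not the weak derivative of u.

u(x) = -2*x**3 + 2*x**2 - 2*x + 1, classical derivative u'(x) = -6*x**2 + 4*x - 2.
φ(x) = x(1−x), so φ'(x) = 1 - 2*x.
Note φ(0) = φ(1) = 0, so the boundary term u·φ vanishes.
LHS = ∫_0^1 u(x) φ'(x) dx = ∫_0^1 (4*x^4 - 6*x^3 + 6*x^2 - 4*x + 1) dx. Term by term:
  ∫_0^1 4*x^4 dx = 4/5;  ∫_0^1 -6*x^3 dx = -3/2;  ∫_0^1 6*x^2 dx = 2;
  ∫_0^1 -4*x dx = -2;  ∫_0^1 1 dx = 1.
Sum: 4/5 − 3/2 + 2 − 2 + 1 = 3/10.
So LHS = 3/10.
∫_0^1 v(x) φ(x) dx = ∫_0^1 (12*x^4 - 20*x^3 + 12*x^2 - 4*x) dx. Term by term:
  ∫_0^1 12*x^4 dx = 12/5;  ∫_0^1 -20*x^3 dx = -5;  ∫_0^1 12*x^2 dx = 4;
  ∫_0^1 -4*x dx = -2.
Sum: 12/5 − 5 + 4 − 2 = -3/5.
So RHS = -∫_0^1 v(x) φ(x) dx = 3/5.
LHS − RHS = -3/10 ≠ 0, so the identity fails.
(For a valid weak derivative the identity must hold for EVERY test function, in particular this one. The failure shows v is NOT the weak derivative of u.)
Correct weak derivative would be u'(x) = -6*x**2 + 4*x - 2.


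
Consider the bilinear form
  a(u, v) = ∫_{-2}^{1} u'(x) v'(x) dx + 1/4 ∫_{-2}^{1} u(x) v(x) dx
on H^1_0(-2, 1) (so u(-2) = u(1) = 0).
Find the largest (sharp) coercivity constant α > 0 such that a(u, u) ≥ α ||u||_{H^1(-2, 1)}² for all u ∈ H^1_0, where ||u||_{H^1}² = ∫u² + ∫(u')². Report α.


α = (9/4 + π^2)/(9 + π^2)

Coercivity of a(·,·) on H^1_0(-2, 1) means a(u, u) ≥ α ||u||_{H^1}² for every u ∈ H^1_0.
The interval has length L = 3, and Poincaré/coercivity depend only on L. Here a(u, u) = ∫(u')² + (1/4)·∫u².
Here 0 < c = 1/4 < 1. The condition a(u,u) ≥ α||u||_{H^1}² reads (1−α)∫(u')² ≥ (α−c)∫u². Any admissible α is ≤ 1 (rapidly oscillating u have ∫u²/∫(u')² → 0), and α = 1 would force 0 ≥ (1−c)∫u², impossible since c < 1; so 1−α > 0. By the sharp Poincaré inequality on H^1_0 of an interval of length L, ∫(u')² ≥ (π/L)²∫u² with equality for the first sine mode sin(π(x−x₀)/L) (x₀ the left endpoint), so the inequality holds for all u iff (1−α)(π/L)² ≥ α − c, i.e. α ≤ ((π/L)² + c)/((π/L)² + 1) = (1 + c(L/π)²)/(1 + (L/π)²). With (π/L)² = π^2/9 and c = 1/4, the largest admissible constant is α = ((π/L)² + c)/((π/L)² + 1).
Simplifying, α = (9/4 + π^2)/(9 + π^2).


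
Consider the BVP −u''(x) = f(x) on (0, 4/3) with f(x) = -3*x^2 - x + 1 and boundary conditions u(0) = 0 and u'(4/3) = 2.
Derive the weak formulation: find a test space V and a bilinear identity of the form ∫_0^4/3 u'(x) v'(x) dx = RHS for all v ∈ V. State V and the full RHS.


V = {v ∈ H^1(0, 4/3) : v(0) = 0} (test functions vanish at x = 0 where u is specified); weak form: ∫_0^4/3 u'v' dx = ∫_0^4/3 (-3*x^2 - x + 1) v dx + 2·v(4/3) for all v ∈ V.

Multiply both sides by a test function v and integrate from 0 to 4/3:
  ∫_0^4/3 −u''(x) v(x) dx = ∫_0^4/3 f(x) v(x) dx.
Integrate the LHS by parts once:
  ∫_0^4/3 −u'' v dx = −[u'(x) v(x)]_0^4/3 + ∫_0^4/3 u'(x) v'(x) dx.
Thus ∫_0^4/3 u'(x) v'(x) dx = ∫_0^4/3 f(x) v(x) dx + [u'(x) v(x)]_0^4/3.
Choose V so that boundary terms are either known or forced to vanish.
Mixed BC: u(0) = 0 (Dirichlet) and u'(4/3) = 2 (Neumann). Define V = {v ∈ H^1(0, 4/3) : v(0) = 0}. Then [u' v]_0^4/3 = u'(4/3)·v(4/3) − u'(0)·0 = 2·v(4/3).
Weak formulation: find u (satisfying any essential BC) such that ∫_0^4/3 u'(x) v'(x) dx = ∫_0^4/3 f v dx + 2·v(4/3) for all v ∈ V (Dirichlet at 0 absorbed into V; Neumann datum at x = 4/3 contributes the boundary term).
Substituting f(x) = -3*x^2 - x + 1, the right-hand side is ∫_0^4/3 (-3*x^2 - x + 1) v dx + 2·v(4/3).
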